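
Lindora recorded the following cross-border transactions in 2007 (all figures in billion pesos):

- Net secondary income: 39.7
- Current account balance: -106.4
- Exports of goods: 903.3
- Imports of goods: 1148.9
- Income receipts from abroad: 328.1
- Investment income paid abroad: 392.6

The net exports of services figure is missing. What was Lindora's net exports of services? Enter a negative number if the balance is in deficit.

Current account = goods balance + services balance + net primary income + net secondary income
Sum of the known components = -270.4
Net exports of services = CA - (known components) = -106.4 - (-270.4) = 164.0

164.0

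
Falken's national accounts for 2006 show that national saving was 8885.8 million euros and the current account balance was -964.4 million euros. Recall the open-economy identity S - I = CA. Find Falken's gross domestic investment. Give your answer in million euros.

S - I = CA (net lending to the rest of the world).
I = S - CA = 8885.8 - (-964.4) = 9850.2

9850.2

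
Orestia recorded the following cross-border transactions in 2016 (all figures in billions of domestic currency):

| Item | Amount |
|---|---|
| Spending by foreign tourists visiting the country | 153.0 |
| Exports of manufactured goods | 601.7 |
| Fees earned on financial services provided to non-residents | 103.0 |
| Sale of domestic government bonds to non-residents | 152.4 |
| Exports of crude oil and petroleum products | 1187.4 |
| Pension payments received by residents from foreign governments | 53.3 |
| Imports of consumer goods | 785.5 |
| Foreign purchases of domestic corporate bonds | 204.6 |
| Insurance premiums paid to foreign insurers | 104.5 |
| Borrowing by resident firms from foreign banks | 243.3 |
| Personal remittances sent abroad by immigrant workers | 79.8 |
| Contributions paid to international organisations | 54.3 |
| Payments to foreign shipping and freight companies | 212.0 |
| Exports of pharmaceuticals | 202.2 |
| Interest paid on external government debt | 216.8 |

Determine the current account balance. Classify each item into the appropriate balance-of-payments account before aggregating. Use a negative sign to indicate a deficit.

847.7

Goods: -785.5 + 601.7 + 1187.4 + 202.2 = 1205.8
Services: 153.0 + 103.0 - 104.5 - 212.0 = -60.5
Primary income: -216.8
Secondary income: 53.3 - 54.3 - 79.8 = -80.8
Current account = 1205.8 + (-60.5) + (-216.8) + (-80.8) = 847.7
(Excluded from the current account — financial account: sale of domestic government bonds to non-residents 152.4, foreign purchases of domestic corporate bonds 204.6, borrowing by resident firms from foreign banks 243.3.)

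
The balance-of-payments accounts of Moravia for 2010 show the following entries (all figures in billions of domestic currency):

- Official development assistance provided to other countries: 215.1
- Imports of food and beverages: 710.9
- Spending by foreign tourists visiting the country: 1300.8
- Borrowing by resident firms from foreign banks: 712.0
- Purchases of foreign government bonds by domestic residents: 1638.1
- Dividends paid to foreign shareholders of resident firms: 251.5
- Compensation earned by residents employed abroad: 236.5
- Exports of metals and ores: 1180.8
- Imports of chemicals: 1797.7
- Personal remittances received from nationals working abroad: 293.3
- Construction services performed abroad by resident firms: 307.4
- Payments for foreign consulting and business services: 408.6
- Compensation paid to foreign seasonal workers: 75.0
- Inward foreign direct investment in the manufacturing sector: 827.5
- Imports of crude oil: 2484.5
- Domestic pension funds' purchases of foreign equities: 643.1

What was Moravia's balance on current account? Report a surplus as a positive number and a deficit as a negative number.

Goods: 1180.8 - 1797.7 - 2484.5 - 710.9 = -3812.3
Services: 307.4 + 1300.8 - 408.6 = 1199.6
Primary income: 236.5 - 251.5 - 75.0 = -90.0
Secondary income: 293.3 - 215.1 = 78.2
Current account = (-3812.3) + 1199.6 + (-90.0) + 78.2 = -2624.5
(Excluded from the current account — financial account: borrowing by resident firms from foreign banks 712.0, purchases of foreign government bonds by domestic residents 1638.1, inward foreign direct investment in the manufacturing sector 827.5, domestic pension funds' purchases of foreign equities 643.1.)

-2624.5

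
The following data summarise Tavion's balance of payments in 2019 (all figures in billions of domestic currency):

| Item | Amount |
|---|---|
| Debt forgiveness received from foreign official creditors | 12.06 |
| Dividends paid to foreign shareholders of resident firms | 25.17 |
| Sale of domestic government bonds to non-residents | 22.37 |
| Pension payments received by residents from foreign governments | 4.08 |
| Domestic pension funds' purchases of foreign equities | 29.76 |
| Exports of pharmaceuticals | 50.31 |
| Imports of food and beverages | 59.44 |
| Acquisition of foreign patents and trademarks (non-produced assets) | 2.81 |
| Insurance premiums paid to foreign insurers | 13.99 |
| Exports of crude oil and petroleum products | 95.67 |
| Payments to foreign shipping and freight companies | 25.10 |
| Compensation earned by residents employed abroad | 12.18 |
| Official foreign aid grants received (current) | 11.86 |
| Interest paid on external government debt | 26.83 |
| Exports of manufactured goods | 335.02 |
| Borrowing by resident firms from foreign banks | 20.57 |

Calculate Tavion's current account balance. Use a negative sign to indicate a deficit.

358.59

Goods: 95.67 + 50.31 - 59.44 + 335.02 = 421.56
Services: -25.10 - 13.99 = -39.09
Primary income: -26.83 - 25.17 + 12.18 = -39.82
Secondary income: 4.08 + 11.86 = 15.94
Current account = 421.56 + (-39.09) + (-39.82) + 15.94 = 358.59
(Excluded from the current account — capital account: debt forgiveness received from foreign official creditors 12.06, acquisition of foreign patents and trademarks (non-produced assets) 2.81; financial account: sale of domestic government bonds to non-residents 22.37, domestic pension funds' purchases of foreign equities 29.76, borrowing by resident firms from foreign banks 20.57.)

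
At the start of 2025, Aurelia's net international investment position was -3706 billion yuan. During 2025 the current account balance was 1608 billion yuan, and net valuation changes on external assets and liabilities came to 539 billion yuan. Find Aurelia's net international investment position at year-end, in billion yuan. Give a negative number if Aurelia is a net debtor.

-1559

Change in NIIP = current account + net valuation change = 1608 + 539 = 2147
End-of-year NIIP = -3706 + 2147 = -1559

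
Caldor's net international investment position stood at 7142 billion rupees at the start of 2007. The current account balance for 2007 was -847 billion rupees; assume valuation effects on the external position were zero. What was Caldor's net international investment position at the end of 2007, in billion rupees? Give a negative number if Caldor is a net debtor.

With no valuation effects, change in NIIP = current account = -847
End-of-year NIIP = 7142 + (-847) = 6295

6295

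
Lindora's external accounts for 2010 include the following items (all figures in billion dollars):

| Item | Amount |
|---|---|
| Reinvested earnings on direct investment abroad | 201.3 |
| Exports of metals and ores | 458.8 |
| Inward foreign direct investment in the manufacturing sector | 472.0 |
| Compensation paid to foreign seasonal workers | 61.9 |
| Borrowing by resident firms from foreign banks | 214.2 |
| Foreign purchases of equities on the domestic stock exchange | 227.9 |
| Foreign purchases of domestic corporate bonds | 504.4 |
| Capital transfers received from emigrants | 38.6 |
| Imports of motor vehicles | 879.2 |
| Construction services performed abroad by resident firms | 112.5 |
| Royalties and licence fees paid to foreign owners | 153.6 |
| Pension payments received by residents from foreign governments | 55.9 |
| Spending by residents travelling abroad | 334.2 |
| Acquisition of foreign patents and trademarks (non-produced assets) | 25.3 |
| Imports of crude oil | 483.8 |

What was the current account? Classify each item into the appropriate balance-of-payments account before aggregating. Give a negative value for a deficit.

-1084.2

Goods: -483.8 + 458.8 - 879.2 = -904.2
Services: 112.5 - 153.6 - 334.2 = -375.3
Primary income: -61.9 + 201.3 = 139.4
Secondary income: 55.9
Current account = (-904.2) + (-375.3) + 139.4 + 55.9 = -1084.2
(Excluded from the current account — financial account: inward foreign direct investment in the manufacturing sector 472.0, borrowing by resident firms from foreign banks 214.2, foreign purchases of equities on the domestic stock exchange 227.9, foreign purchases of domestic corporate bonds 504.4; capital account: capital transfers received from emigrants 38.6, acquisition of foreign patents and trademarks (non-produced assets) 25.3.)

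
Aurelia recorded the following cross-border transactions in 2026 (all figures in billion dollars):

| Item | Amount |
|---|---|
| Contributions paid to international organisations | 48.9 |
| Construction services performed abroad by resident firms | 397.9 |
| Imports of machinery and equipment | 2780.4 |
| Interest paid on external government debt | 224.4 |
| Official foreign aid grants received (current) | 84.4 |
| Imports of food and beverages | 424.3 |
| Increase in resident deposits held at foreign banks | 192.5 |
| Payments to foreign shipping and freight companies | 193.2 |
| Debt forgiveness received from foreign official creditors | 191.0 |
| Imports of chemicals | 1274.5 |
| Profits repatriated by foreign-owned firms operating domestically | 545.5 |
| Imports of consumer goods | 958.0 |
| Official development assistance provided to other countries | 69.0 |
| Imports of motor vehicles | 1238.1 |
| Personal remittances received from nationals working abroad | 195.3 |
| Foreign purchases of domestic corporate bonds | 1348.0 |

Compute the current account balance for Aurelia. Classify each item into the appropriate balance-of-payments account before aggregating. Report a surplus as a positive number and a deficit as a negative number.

Goods: -1238.1 - 958.0 - 424.3 - 2780.4 - 1274.5 = -6675.3
Services: 397.9 - 193.2 = 204.7
Primary income: -545.5 - 224.4 = -769.9
Secondary income: -69.0 - 48.9 + 84.4 + 195.3 = 161.8
Current account = (-6675.3) + 204.7 + (-769.9) + 161.8 = -7078.7
(Excluded from the current account — financial account: increase in resident deposits held at foreign banks 192.5, foreign purchases of domestic corporate bonds 1348.0; capital account: debt forgiveness received from foreign official creditors 191.0.)

-7078.7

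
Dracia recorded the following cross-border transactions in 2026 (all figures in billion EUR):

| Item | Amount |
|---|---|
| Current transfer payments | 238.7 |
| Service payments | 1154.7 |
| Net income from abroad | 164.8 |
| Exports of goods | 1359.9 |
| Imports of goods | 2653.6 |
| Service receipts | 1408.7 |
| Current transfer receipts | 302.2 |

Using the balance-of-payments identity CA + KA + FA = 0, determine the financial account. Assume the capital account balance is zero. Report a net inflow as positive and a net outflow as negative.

Goods balance = 1359.9 - 2653.6 = -1293.7
Services balance = 1408.7 - 1154.7 = 254.0
Trade balance (goods + services) = -1293.7 + 254.0 = -1039.7
Net primary income = 164.8
Net secondary income = 302.2 - 238.7 = 63.5
Current account = -1039.7 + 164.8 + 63.5 = -811.4
Financial account = -(-811.4) = 811.4

811.4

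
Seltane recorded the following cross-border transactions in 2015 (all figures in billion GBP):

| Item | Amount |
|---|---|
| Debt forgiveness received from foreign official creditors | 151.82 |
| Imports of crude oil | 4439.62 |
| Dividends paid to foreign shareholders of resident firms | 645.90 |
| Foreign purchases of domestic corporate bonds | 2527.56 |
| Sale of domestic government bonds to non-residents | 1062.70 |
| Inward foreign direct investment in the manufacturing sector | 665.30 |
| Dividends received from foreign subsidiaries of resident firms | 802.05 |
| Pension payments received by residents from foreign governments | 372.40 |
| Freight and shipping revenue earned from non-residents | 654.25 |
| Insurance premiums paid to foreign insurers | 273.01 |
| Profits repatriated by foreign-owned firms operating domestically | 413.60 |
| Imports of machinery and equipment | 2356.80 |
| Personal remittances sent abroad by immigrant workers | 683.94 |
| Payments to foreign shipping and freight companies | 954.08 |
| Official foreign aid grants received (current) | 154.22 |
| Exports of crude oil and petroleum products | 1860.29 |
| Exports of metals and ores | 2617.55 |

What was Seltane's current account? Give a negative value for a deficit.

-3306.19

Goods: 2617.55 - 2356.80 + 1860.29 - 4439.62 = -2318.58
Services: -954.08 - 273.01 + 654.25 = -572.84
Primary income: -645.90 + 802.05 - 413.60 = -257.45
Secondary income: 372.40 + 154.22 - 683.94 = -157.32
Current account = (-2318.58) + (-572.84) + (-257.45) + (-157.32) = -3306.19
(Excluded from the current account — capital account: debt forgiveness received from foreign official creditors 151.82; financial account: foreign purchases of domestic corporate bonds 2527.56, sale of domestic government bonds to non-residents 1062.70, inward foreign direct investment in the manufacturing sector 665.30.)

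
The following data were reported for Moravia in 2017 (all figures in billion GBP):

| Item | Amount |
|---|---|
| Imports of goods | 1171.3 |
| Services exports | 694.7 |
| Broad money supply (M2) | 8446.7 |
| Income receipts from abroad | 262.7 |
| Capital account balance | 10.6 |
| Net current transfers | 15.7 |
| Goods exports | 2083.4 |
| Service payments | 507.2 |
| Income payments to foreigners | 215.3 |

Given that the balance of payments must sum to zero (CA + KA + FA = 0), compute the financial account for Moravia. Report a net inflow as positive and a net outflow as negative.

Goods balance = 2083.4 - 1171.3 = 912.1
Services balance = 694.7 - 507.2 = 187.5
Trade balance (goods + services) = 912.1 + 187.5 = 1099.6
Net primary income = 262.7 - 215.3 = 47.4
Net secondary income = 15.7
Current account = 1099.6 + 47.4 + 15.7 = 1162.7
Financial account = -(1162.7 + 10.6) = -1173.3

-1173.3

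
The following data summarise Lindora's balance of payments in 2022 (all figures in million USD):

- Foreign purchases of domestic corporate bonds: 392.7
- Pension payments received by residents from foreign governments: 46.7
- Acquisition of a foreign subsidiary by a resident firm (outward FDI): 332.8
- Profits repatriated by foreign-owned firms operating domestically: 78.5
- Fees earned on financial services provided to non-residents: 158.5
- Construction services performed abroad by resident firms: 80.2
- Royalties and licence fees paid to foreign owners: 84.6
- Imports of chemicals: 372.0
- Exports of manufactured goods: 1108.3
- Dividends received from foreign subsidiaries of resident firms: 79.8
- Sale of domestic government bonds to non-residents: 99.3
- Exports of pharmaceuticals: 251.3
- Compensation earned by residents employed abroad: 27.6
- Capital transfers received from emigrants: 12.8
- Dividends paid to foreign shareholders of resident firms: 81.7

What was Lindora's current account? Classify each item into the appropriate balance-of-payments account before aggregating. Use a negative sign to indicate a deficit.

Goods: 251.3 - 372.0 + 1108.3 = 987.6
Services: 80.2 + 158.5 - 84.6 = 154.1
Primary income: -81.7 + 27.6 + 79.8 - 78.5 = -52.8
Secondary income: 46.7
Current account = 987.6 + 154.1 + (-52.8) + 46.7 = 1135.6
(Excluded from the current account — financial account: foreign purchases of domestic corporate bonds 392.7, acquisition of a foreign subsidiary by a resident firm (outward FDI) 332.8, sale of domestic government bonds to non-residents 99.3; capital account: capital transfers received from emigrants 12.8.)

1135.6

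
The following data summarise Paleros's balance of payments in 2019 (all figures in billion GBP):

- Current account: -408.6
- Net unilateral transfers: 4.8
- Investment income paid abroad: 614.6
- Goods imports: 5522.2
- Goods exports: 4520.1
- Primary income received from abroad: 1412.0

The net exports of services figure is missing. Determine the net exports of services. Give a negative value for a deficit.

-208.7

Current account = goods balance + services balance + net primary income + net secondary income
Sum of the known components = -199.9
Net exports of services = CA - (known components) = -408.6 - (-199.9) = -208.7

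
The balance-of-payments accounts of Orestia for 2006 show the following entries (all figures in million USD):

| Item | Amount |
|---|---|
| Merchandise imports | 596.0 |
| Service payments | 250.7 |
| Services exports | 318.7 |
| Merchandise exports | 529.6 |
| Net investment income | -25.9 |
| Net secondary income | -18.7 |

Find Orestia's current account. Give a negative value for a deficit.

Goods balance = 529.6 - 596.0 = -66.4
Services balance = 318.7 - 250.7 = 68.0
Trade balance (goods + services) = -66.4 + 68.0 = 1.6
Net primary income = -25.9
Net secondary income = -18.7
Current account = 1.6 + (-25.9) + (-18.7) = -43.0

-43.0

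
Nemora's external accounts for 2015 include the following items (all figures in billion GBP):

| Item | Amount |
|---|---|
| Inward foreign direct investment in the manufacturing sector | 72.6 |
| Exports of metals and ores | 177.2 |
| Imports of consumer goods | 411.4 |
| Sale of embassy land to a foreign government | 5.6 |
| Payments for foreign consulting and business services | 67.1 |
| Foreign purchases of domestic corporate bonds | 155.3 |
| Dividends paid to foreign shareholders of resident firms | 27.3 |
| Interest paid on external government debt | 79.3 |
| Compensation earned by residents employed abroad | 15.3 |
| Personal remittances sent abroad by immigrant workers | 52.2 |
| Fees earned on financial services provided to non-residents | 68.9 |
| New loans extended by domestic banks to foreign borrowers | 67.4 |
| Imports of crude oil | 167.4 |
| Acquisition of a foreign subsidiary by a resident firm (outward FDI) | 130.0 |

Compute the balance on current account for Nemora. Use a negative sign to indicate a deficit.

Goods: -167.4 - 411.4 + 177.2 = -401.6
Services: 68.9 - 67.1 = 1.8
Primary income: 15.3 - 27.3 - 79.3 = -91.3
Secondary income: -52.2
Current account = (-401.6) + 1.8 + (-91.3) + (-52.2) = -543.3
(Excluded from the current account — financial account: inward foreign direct investment in the manufacturing sector 72.6, foreign purchases of domestic corporate bonds 155.3, new loans extended by domestic banks to foreign borrowers 67.4, acquisition of a foreign subsidiary by a resident firm (outward FDI) 130.0; capital account: sale of embassy land to a foreign government 5.6.)

-543.3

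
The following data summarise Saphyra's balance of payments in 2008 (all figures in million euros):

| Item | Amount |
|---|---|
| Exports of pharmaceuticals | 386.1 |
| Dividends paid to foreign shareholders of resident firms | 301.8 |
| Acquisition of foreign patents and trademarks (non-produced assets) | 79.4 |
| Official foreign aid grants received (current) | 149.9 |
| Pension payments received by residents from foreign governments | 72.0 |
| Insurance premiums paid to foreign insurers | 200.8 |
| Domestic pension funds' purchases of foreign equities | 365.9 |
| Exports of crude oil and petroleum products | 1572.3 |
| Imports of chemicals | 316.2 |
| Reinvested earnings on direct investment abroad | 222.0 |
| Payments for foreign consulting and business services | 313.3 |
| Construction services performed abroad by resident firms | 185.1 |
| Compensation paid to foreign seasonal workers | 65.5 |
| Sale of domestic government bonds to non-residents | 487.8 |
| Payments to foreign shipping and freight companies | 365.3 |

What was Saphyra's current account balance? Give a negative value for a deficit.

1024.5

Goods: 1572.3 - 316.2 + 386.1 = 1642.2
Services: -365.3 + 185.1 - 313.3 - 200.8 = -694.3
Primary income: -65.5 + 222.0 - 301.8 = -145.3
Secondary income: 72.0 + 149.9 = 221.9
Current account = 1642.2 + (-694.3) + (-145.3) + 221.9 = 1024.5
(Excluded from the current account — capital account: acquisition of foreign patents and trademarks (non-produced assets) 79.4; financial account: domestic pension funds' purchases of foreign equities 365.9, sale of domestic government bonds to non-residents 487.8.)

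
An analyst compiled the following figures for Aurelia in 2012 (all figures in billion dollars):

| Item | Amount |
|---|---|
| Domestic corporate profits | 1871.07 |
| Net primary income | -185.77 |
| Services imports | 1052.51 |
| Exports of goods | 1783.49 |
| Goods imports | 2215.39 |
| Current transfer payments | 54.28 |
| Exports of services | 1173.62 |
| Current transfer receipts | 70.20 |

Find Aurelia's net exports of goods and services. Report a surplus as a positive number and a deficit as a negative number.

-310.79

Goods balance = 1783.49 - 2215.39 = -431.90
Services balance = 1173.62 - 1052.51 = 121.11
Trade balance (goods + services) = -431.90 + 121.11 = -310.79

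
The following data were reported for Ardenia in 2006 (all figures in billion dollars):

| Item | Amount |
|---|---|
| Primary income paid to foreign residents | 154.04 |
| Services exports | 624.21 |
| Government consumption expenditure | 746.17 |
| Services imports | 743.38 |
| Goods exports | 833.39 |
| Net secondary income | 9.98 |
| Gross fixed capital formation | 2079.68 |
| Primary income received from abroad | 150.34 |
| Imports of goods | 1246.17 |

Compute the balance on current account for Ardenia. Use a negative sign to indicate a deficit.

-525.67

Goods balance = 833.39 - 1246.17 = -412.78
Services balance = 624.21 - 743.38 = -119.17
Trade balance (goods + services) = -412.78 + (-119.17) = -531.95
Net primary income = 150.34 - 154.04 = -3.70
Net secondary income = 9.98
Current account = -531.95 + (-3.70) + 9.98 = -525.67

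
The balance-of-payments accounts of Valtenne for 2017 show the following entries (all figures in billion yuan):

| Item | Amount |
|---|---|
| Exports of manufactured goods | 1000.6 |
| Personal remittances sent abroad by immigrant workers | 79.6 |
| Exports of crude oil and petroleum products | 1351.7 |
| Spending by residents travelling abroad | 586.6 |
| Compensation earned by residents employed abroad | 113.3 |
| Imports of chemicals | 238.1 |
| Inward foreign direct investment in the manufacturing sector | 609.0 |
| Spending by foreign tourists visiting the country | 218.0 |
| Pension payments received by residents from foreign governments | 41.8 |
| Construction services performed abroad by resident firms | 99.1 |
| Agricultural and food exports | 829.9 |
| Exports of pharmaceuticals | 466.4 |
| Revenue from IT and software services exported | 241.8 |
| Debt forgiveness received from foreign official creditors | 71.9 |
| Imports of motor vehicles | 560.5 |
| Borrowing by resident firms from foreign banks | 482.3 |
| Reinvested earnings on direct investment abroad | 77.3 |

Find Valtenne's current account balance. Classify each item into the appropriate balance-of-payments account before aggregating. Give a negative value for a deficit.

2975.1

Goods: 1000.6 - 560.5 + 1351.7 + 466.4 - 238.1 + 829.9 = 2850.0
Services: -586.6 + 99.1 + 218.0 + 241.8 = -27.7
Primary income: 77.3 + 113.3 = 190.6
Secondary income: -79.6 + 41.8 = -37.8
Current account = 2850.0 + (-27.7) + 190.6 + (-37.8) = 2975.1
(Excluded from the current account — financial account: inward foreign direct investment in the manufacturing sector 609.0, borrowing by resident firms from foreign banks 482.3; capital account: debt forgiveness received from foreign official creditors 71.9.)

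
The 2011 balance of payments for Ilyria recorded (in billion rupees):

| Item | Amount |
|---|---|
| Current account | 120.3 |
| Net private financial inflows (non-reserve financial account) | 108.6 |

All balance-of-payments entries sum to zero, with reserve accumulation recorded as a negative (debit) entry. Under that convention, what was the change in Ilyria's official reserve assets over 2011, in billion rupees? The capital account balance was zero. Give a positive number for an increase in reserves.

228.9

Official reserve transactions balance = -(120.3 + 108.6) = -228.9
An accumulation of reserves is recorded as a debit (negative entry), so the change in the stock of reserves is the negative of that balance.
Change in official reserves = -(-228.9) = 228.9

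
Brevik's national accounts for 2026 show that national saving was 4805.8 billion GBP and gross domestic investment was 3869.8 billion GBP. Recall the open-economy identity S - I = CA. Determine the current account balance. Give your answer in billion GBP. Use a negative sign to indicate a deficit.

S - I = CA (net lending to the rest of the world).
CA = S - I = 4805.8 - 3869.8 = 936.0

936.0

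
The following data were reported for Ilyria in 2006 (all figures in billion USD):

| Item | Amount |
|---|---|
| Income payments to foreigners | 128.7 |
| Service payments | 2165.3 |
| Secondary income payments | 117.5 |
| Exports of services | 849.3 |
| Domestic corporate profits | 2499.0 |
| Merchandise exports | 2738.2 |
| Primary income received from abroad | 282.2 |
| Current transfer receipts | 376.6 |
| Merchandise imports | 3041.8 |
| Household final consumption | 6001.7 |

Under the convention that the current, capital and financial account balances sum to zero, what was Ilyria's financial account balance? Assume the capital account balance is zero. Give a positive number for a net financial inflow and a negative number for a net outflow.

Goods balance = 2738.2 - 3041.8 = -303.6
Services balance = 849.3 - 2165.3 = -1316.0
Trade balance (goods + services) = -303.6 + (-1316.0) = -1619.6
Net primary income = 282.2 - 128.7 = 153.5
Net secondary income = 376.6 - 117.5 = 259.1
Current account = -1619.6 + 153.5 + 259.1 = -1207.0
Financial account = -(-1207.0) = 1207.0

1207.0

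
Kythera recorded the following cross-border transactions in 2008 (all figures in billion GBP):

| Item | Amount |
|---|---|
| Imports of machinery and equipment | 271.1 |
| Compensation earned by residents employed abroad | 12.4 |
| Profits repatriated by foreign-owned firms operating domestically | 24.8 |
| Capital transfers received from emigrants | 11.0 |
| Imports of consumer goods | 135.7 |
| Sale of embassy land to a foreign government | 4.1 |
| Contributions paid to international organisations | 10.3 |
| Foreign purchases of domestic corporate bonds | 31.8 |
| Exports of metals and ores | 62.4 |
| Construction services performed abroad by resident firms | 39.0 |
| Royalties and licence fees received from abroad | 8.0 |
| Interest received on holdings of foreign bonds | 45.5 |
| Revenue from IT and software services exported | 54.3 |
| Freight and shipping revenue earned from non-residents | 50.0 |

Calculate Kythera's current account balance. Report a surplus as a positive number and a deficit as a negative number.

Goods: 62.4 - 135.7 - 271.1 = -344.4
Services: 50.0 + 8.0 + 54.3 + 39.0 = 151.3
Primary income: -24.8 + 45.5 + 12.4 = 33.1
Secondary income: -10.3
Current account = (-344.4) + 151.3 + 33.1 + (-10.3) = -170.3
(Excluded from the current account — capital account: capital transfers received from emigrants 11.0, sale of embassy land to a foreign government 4.1; financial account: foreign purchases of domestic corporate bonds 31.8.)

-170.3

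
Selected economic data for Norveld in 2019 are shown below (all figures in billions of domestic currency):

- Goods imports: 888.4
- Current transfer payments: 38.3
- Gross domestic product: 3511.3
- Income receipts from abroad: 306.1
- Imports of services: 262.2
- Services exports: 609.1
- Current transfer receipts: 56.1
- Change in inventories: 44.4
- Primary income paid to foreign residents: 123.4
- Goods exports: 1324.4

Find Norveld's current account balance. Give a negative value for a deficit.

Goods balance = 1324.4 - 888.4 = 436.0
Services balance = 609.1 - 262.2 = 346.9
Trade balance (goods + services) = 436.0 + 346.9 = 782.9
Net primary income = 306.1 - 123.4 = 182.7
Net secondary income = 56.1 - 38.3 = 17.8
Current account = 782.9 + 182.7 + 17.8 = 983.4

983.4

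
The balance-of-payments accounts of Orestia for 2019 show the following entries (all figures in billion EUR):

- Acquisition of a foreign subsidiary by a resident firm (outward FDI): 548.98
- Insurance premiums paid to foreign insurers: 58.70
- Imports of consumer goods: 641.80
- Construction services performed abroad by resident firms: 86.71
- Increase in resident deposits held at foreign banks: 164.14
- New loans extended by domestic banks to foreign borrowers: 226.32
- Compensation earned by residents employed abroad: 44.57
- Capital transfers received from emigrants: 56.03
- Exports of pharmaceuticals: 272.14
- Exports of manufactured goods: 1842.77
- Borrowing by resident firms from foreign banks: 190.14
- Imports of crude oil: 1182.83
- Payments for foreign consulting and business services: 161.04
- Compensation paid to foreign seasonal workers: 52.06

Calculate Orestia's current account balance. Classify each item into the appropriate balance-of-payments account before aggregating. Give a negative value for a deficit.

149.76

Goods: -641.80 + 272.14 - 1182.83 + 1842.77 = 290.28
Services: 86.71 - 58.70 - 161.04 = -133.03
Primary income: 44.57 - 52.06 = -7.49
Current account = 290.28 + (-133.03) + (-7.49) = 149.76
(Excluded from the current account — financial account: acquisition of a foreign subsidiary by a resident firm (outward FDI) 548.98, increase in resident deposits held at foreign banks 164.14, new loans extended by domestic banks to foreign borrowers 226.32, borrowing by resident firms from foreign banks 190.14; capital account: capital transfers received from emigrants 56.03.)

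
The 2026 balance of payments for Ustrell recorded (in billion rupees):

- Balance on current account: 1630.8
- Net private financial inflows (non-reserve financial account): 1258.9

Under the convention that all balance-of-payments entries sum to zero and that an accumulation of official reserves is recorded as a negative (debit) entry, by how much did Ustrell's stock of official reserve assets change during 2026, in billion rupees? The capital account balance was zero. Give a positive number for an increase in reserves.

2889.7

Official reserve transactions balance = -(1630.8 + 1258.9) = -2889.7
An accumulation of reserves is recorded as a debit (negative entry), so the change in the stock of reserves is the negative of that balance.
Change in official reserves = -(-2889.7) = 2889.7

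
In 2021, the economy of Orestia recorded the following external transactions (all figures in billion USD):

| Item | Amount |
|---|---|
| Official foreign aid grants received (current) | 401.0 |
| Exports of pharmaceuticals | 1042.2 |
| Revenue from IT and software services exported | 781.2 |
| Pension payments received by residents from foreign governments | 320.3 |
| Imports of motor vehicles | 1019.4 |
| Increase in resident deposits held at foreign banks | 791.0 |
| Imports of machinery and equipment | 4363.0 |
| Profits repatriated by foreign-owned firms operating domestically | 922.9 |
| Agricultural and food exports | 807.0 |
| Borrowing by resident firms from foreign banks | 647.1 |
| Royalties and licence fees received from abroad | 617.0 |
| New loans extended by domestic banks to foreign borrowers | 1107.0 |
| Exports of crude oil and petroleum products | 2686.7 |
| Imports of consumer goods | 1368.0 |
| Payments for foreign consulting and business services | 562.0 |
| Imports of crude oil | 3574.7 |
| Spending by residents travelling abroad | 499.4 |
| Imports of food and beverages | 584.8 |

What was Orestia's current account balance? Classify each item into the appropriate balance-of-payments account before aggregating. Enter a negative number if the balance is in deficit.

Goods: -584.8 + 807.0 + 1042.2 - 1368.0 - 1019.4 + 2686.7 - 4363.0 - 3574.7 = -6374.0
Services: -562.0 - 499.4 + 781.2 + 617.0 = 336.8
Primary income: -922.9
Secondary income: 401.0 + 320.3 = 721.3
Current account = (-6374.0) + 336.8 + (-922.9) + 721.3 = -6238.8
(Excluded from the current account — financial account: increase in resident deposits held at foreign banks 791.0, borrowing by resident firms from foreign banks 647.1, new loans extended by domestic banks to foreign borrowers 1107.0.)

-6238.8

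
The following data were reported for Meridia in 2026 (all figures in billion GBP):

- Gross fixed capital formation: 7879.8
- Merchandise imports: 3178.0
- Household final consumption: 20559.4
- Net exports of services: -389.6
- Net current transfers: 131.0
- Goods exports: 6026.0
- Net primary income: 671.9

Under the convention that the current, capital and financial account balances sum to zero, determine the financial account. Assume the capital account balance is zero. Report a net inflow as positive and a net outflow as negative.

-3261.3

Goods balance = 6026.0 - 3178.0 = 2848.0
Services balance = -389.6
Trade balance (goods + services) = 2848.0 + (-389.6) = 2458.4
Net primary income = 671.9
Net secondary income = 131.0
Current account = 2458.4 + 671.9 + 131.0 = 3261.3
Financial account = -(3261.3) = -3261.3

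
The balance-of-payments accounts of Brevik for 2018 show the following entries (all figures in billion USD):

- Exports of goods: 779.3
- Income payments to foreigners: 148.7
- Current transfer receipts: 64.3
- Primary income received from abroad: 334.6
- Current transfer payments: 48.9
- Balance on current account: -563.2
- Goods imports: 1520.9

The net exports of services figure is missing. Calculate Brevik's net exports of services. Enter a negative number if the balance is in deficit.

-22.9

Current account = goods balance + services balance + net primary income + net secondary income
Sum of the known components = -540.3
Net exports of services = CA - (known components) = -563.2 - (-540.3) = -22.9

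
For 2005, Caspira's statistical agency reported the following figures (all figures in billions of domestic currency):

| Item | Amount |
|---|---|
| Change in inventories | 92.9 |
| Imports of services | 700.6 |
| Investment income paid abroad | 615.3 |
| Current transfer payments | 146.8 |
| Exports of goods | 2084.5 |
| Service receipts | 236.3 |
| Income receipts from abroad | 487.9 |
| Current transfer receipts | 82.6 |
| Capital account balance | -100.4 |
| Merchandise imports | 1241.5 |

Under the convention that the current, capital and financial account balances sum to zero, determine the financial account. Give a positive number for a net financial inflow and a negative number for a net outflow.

-86.7

Goods balance = 2084.5 - 1241.5 = 843.0
Services balance = 236.3 - 700.6 = -464.3
Trade balance (goods + services) = 843.0 + (-464.3) = 378.7
Net primary income = 487.9 - 615.3 = -127.4
Net secondary income = 82.6 - 146.8 = -64.2
Current account = 378.7 + (-127.4) + (-64.2) = 187.1
Financial account = -(187.1 + (-100.4)) = -86.7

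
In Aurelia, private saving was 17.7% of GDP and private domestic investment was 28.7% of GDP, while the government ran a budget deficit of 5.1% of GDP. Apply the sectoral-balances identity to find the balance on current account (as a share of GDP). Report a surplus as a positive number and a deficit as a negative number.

By the sectoral-balances identity, CA = (S_private - I) + (T - G).
Private balance = 17.7 - 28.7 = -11.0
Government balance (T - G) = -5.1
CA = -11.0 + (-5.1) = -16.1

-16.1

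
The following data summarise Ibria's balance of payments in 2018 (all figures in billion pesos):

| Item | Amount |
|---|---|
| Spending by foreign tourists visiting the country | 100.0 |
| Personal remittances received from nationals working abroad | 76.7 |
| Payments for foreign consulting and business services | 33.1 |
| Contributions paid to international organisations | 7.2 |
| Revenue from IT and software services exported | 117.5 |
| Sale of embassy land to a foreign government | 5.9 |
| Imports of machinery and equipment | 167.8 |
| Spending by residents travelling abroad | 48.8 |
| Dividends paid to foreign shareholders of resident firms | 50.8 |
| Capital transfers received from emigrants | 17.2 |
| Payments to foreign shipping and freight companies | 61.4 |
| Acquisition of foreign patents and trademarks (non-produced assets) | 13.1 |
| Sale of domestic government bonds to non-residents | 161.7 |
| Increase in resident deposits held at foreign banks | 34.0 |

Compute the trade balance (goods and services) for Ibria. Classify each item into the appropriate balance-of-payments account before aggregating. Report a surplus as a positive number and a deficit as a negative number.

-93.6

Goods: -167.8
Services: 100.0 + 117.5 - 33.1 - 61.4 - 48.8 = 74.2
Trade balance = -167.8 + 74.2 = -93.6
(Excluded from the trade balance — secondary income: personal remittances received from nationals working abroad 76.7, contributions paid to international organisations 7.2; capital account: sale of embassy land to a foreign government 5.9, capital transfers received from emigrants 17.2, acquisition of foreign patents and trademarks (non-produced assets) 13.1; primary income: dividends paid to foreign shareholders of resident firms 50.8; financial account: sale of domestic government bonds to non-residents 161.7, increase in resident deposits held at foreign banks 34.0.)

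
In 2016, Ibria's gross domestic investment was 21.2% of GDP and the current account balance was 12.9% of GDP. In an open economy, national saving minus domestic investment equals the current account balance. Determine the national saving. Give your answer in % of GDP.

S = I + CA = 21.2 + 12.9 = 34.1

34.1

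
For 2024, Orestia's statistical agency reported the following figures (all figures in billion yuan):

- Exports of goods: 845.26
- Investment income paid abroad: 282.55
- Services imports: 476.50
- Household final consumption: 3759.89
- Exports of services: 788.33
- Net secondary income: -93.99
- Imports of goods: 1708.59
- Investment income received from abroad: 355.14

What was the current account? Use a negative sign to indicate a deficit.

Goods balance = 845.26 - 1708.59 = -863.33
Services balance = 788.33 - 476.50 = 311.83
Trade balance (goods + services) = -863.33 + 311.83 = -551.50
Net primary income = 355.14 - 282.55 = 72.59
Net secondary income = -93.99
Current account = -551.50 + 72.59 + (-93.99) = -572.90

-572.90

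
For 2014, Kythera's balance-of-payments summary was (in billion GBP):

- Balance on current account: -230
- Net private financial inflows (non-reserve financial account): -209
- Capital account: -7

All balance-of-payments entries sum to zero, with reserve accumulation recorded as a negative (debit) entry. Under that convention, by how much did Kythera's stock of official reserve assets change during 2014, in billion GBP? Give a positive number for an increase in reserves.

-446

Official reserve transactions balance = -((-230) + (-7) + (-209)) = 446
An accumulation of reserves is recorded as a debit (negative entry), so the change in the stock of reserves is the negative of that balance.
Change in official reserves = -(446) = -446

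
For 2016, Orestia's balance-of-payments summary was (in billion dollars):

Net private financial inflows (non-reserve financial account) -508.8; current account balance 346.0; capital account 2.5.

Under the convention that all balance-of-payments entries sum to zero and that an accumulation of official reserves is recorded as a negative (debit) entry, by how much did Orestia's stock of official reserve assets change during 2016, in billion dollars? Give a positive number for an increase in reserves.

-160.3

Official reserve transactions balance = -(346.0 + 2.5 + (-508.8)) = 160.3
An accumulation of reserves is recorded as a debit (negative entry), so the change in the stock of reserves is the negative of that balance.
Change in official reserves = -(160.3) = -160.3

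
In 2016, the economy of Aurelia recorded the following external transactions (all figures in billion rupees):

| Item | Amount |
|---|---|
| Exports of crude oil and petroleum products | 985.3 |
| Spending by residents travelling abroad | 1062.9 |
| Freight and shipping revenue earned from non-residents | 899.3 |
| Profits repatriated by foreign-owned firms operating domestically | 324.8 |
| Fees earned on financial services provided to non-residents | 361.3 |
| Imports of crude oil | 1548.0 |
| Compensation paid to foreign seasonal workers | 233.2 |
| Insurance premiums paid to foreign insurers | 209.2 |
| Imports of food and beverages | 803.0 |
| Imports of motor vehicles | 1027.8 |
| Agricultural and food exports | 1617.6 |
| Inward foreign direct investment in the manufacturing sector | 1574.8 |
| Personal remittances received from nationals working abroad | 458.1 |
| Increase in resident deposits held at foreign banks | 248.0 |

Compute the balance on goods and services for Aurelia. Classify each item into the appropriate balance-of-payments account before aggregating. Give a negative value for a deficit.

Goods: -1027.8 + 1617.6 - 1548.0 + 985.3 - 803.0 = -775.9
Services: -1062.9 - 209.2 + 361.3 + 899.3 = -11.5
Trade balance = -775.9 + (-11.5) = -787.4
(Excluded from the trade balance — primary income: profits repatriated by foreign-owned firms operating domestically 324.8, compensation paid to foreign seasonal workers 233.2; financial account: inward foreign direct investment in the manufacturing sector 1574.8, increase in resident deposits held at foreign banks 248.0; secondary income: personal remittances received from nationals working abroad 458.1.)

-787.4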